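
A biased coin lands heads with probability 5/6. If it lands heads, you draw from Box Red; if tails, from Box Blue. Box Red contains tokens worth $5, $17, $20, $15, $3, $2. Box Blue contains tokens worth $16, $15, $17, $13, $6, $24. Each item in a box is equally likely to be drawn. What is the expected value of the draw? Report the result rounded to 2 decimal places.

E[X | Box Red] = (5 + 17 + 20 + 15 + 3 + 2)/6 = 31/3
E[X | Box Blue] = (16 + 15 + 17 + 13 + 6 + 24)/6 = 91/6
E[X] = (5/6)·31/3 + (1/6)·91/6 = 401/36 ≈ 11.14

$11.14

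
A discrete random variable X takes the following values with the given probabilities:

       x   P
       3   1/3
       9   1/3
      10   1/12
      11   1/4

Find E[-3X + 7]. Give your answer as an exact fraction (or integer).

-63/4

E[-3x+7] = (1/3)·(-2) + (1/3)·(-20) + (1/12)·(-23) + (1/4)·(-26)
     = -63/4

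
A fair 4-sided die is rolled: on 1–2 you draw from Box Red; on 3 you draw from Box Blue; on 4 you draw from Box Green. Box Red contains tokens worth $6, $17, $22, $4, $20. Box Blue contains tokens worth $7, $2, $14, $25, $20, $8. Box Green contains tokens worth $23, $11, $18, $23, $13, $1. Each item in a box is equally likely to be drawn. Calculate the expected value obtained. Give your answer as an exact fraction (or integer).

551/40 dollars

E[X | Box Red] = (6 + 17 + 22 + 4 + 20)/5 = 69/5
E[X | Box Blue] = (7 + 2 + 14 + 25 + 20 + 8)/6 = 38/3
E[X | Box Green] = (23 + 11 + 18 + 23 + 13 + 1)/6 = 89/6
E[X] = (1/2)·69/5 + (1/4)·38/3 + (1/4)·89/6 = 551/40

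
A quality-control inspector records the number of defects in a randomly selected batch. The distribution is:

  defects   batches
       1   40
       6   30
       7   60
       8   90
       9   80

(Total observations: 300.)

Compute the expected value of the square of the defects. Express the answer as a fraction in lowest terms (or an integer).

163/3

Total = 300, so P(defects=1) = 40/300, etc.
E[X²] = (2/15)·1 + (1/10)·36 + (1/5)·49 + (3/10)·64 + (4/15)·81
     = 163/3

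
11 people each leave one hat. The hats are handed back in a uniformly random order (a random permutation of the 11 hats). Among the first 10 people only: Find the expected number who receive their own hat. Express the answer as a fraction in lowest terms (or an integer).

10/11

Let Xᵢ = 1 if person i gets their own hat. For each i, P(Xᵢ=1) = 1/11.
By linearity of expectation, E[X₁+…+X_10] = 10·(1/11) = 10/11.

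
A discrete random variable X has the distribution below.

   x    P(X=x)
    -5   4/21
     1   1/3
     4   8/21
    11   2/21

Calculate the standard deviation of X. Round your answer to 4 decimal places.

E[X] = 41/21, E[X²] = 159/7
Var(X) = E[X²] − (E[X])² = 159/7 − 1681/441 = 8336/441
SD(X) = √(8336/441) ≈ 4.3477

4.3477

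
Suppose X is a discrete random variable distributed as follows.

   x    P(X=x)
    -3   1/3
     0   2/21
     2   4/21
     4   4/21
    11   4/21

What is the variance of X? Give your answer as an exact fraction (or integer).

E[X] = (1/3)·(-3) + (2/21)·0 + (4/21)·2 + (4/21)·4 + (4/21)·11 = 47/21
E[X²] = (1/3)·9 + (2/21)·0 + (4/21)·4 + (4/21)·16 + (4/21)·121 = 209/7
Var(X) = 209/7 − (47/21)² = 10958/441

10958/441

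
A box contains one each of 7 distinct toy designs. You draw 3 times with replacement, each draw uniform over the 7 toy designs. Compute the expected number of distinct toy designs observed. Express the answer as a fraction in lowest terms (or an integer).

Let Xⱼ=1 if type j appears at least once. P(Xⱼ=1) = 1 − ((7−1)/7)^3 = 127/343.
E[#distinct] = 7·127/343 = 127/49.

127/49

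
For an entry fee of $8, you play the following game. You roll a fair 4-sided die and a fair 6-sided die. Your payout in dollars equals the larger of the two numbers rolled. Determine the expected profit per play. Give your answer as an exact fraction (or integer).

Distribution of the larger of the two numbers rolled: 1 w.p. 1/24, 2 w.p. 1/8, 3 w.p. 5/24, 4 w.p. 7/24, 5 w.p. 1/6, 6 w.p. 1/6
E[payout] = (1/24)·1 + (1/8)·2 + (5/24)·3 + (7/24)·4 + (1/6)·5 + (1/6)·6 = 47/12
Expected profit = 47/12 − 8 = -49/12

-49/12 dollars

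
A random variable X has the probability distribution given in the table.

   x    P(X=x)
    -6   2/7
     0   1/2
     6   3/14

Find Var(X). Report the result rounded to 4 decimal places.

E[X] = (2/7)·(-6) + (1/2)·0 + (3/14)·6 = -3/7
E[X²] = (2/7)·36 + (1/2)·0 + (3/14)·36 = 18
Var(X) = 18 − (-3/7)² = 873/49 ≈ 17.8163

17.8163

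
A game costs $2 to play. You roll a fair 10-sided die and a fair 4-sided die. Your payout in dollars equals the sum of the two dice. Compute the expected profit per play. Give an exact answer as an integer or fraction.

Distribution of the sum of the two dice: 2 w.p. 1/40, 3 w.p. 1/20, 4 w.p. 3/40, 5 w.p. 1/10, 6 w.p. 1/10, 7 w.p. 1/10, …
E[payout] = (1/40)·2 + (1/20)·3 + (3/40)·4 + (1/10)·5 + (1/10)·6 + (1/10)·7 + (1/10)·8 + (1/10)·9 + (1/10)·10 + (1/10)·11 + (3/40)·12 + (1/20)·13 + (1/40)·14 = 8
Expected profit = 8 − 2 = 6

$6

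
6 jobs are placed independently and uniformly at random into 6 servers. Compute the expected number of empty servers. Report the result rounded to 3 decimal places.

2.009

Let Xⱼ=1 if server j is empty. P(Xⱼ=1) = ((6-1)/6)^6 = 15625/46656.
By linearity, E[#empty] = 6·15625/46656 = 15625/7776.
≈ 2.009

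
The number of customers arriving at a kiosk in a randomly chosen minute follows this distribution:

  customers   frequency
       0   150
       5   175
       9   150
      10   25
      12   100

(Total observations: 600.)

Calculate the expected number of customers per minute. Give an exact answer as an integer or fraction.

Total = 600, so P(customers=0) = 150/600, etc.
E[X] = (1/4)·0 + (7/24)·5 + (1/4)·9 + (1/24)·10 + (1/6)·12
     = 49/8

49/8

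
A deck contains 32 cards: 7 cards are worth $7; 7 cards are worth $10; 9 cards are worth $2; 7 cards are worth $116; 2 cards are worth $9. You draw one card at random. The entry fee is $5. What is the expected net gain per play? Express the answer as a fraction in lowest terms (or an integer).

E[payout] = (7/32)·7 + (7/32)·10 + (9/32)·2 + (7/32)·116 + (2/32)·9 = 967/32
Expected profit = 967/32 − 5 = 807/32

807/32 dollars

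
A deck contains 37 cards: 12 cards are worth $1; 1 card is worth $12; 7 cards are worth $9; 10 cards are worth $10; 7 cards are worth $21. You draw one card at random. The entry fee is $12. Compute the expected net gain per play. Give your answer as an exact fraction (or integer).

E[payout] = (12/37)·1 + (1/37)·12 + (7/37)·9 + (10/37)·10 + (7/37)·21 = 334/37
Expected profit = 334/37 − 12 = -110/37

-110/37 dollars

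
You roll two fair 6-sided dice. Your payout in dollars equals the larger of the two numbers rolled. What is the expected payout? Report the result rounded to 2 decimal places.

$4.47

Distribution of the larger of the two numbers rolled: 1 w.p. 1/36, 2 w.p. 1/12, 3 w.p. 5/36, 4 w.p. 7/36, 5 w.p. 1/4, 6 w.p. 11/36
E[payout] = (1/36)·1 + (1/12)·2 + (5/36)·3 + (7/36)·4 + (1/4)·5 + (11/36)·6 = 161/36
≈ $4.47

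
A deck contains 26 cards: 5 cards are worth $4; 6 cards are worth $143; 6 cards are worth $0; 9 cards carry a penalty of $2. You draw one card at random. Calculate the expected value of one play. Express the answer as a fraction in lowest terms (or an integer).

430/13 dollars

E[payout] = (5/26)·4 + (6/26)·143 + (6/26)·0 + (9/26)·(-2) = 430/13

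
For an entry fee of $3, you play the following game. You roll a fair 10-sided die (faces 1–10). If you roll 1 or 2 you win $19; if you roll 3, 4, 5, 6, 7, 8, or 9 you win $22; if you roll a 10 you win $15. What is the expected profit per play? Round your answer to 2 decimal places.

E[payout] = (1/10)·15 + (1/5)·19 + (7/10)·22 = 207/10
Expected profit = 207/10 − 3 = 177/10 ≈ $17.70

$17.70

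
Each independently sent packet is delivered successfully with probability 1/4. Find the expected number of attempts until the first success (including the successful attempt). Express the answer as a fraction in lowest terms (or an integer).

4

For a geometric distribution, E[trials] = 1/p = 1/(1/4) = 4.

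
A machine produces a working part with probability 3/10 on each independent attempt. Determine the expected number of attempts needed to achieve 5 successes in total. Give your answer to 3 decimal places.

By linearity (sum of 5 independent geometric waits), E[trials] = 5/p = 5/(3/10) = 50/3.
≈ 16.667

16.667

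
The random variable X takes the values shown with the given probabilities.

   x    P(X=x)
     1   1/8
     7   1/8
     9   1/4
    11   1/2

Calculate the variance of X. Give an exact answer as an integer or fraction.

E[X] = (1/8)·1 + (1/8)·7 + (1/4)·9 + (1/2)·11 = 35/4
E[X²] = (1/8)·1 + (1/8)·49 + (1/4)·81 + (1/2)·121 = 87
Var(X) = 87 − (35/4)² = 167/16

167/16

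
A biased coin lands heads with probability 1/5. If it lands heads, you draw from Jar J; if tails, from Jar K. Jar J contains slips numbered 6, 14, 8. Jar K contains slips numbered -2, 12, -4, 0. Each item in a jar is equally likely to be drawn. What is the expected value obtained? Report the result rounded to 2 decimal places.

E[X | Jar J] = (6 + 14 + 8)/3 = 28/3
E[X | Jar K] = (-2 + 12 − 4 + 0)/4 = 3/2
E[X] = (1/5)·28/3 + (4/5)·3/2 = 46/15 ≈ 3.07

3.07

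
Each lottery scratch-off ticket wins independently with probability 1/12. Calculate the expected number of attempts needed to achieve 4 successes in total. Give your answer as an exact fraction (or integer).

48

By linearity (sum of 4 independent geometric waits), E[trials] = 4/p = 4/(1/12) = 48.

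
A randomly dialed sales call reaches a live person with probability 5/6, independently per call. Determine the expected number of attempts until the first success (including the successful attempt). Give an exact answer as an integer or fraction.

6/5

For a geometric distribution, E[trials] = 1/p = 1/(5/6) = 6/5.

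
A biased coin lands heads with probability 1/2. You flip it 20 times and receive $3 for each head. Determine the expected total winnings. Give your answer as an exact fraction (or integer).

$30

E[#heads] = 20·1/2 = 10 (linearity over flips).
E[winnings] = 3·10 = 30.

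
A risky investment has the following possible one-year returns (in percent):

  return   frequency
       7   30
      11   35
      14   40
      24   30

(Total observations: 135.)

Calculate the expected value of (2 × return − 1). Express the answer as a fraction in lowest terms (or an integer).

Total = 135, so P(return=7) = 30/135, etc.
E[2x-1] = (2/9)·13 + (7/27)·21 + (8/27)·27 + (2/9)·47
     = 241/9

241/9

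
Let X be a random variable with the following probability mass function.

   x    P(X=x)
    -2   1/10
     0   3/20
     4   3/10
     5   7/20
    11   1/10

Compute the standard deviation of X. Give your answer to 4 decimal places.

E[X] = 77/20, E[X²] = 521/20
Var(X) = E[X²] − (E[X])² = 521/20 − 5929/400 = 4491/400
SD(X) = √(4491/400) ≈ 3.3507

3.3507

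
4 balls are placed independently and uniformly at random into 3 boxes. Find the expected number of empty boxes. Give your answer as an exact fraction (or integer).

16/27

Let Xⱼ=1 if box j is empty. P(Xⱼ=1) = ((3-1)/3)^4 = 16/81.
By linearity, E[#empty] = 3·16/81 = 16/27.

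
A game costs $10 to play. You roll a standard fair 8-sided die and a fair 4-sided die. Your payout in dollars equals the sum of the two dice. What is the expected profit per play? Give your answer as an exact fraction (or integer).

-$3

Distribution of the sum of the two dice: 2 w.p. 1/32, 3 w.p. 1/16, 4 w.p. 3/32, 5 w.p. 1/8, 6 w.p. 1/8, 7 w.p. 1/8, …
E[payout] = (1/32)·2 + (1/16)·3 + (3/32)·4 + (1/8)·5 + (1/8)·6 + (1/8)·7 + (1/8)·8 + (1/8)·9 + (3/32)·10 + (1/16)·11 + (1/32)·12 = 7
Expected profit = 7 − 10 = -3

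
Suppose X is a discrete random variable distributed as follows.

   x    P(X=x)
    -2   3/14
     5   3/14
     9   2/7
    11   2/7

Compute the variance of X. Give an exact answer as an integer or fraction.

4609/196

E[X] = (3/14)·(-2) + (3/14)·5 + (2/7)·9 + (2/7)·11 = 89/14
E[X²] = (3/14)·4 + (3/14)·25 + (2/7)·81 + (2/7)·121 = 895/14
Var(X) = 895/14 − (89/14)² = 4609/196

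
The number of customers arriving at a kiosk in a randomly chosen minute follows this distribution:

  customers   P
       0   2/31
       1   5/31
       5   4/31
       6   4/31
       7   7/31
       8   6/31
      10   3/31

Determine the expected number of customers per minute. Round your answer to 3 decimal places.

5.677

E[X] = (2/31)·0 + (5/31)·1 + (4/31)·5 + (4/31)·6 + (7/31)·7 + (6/31)·8 + (3/31)·10
     = 176/31 ≈ 5.677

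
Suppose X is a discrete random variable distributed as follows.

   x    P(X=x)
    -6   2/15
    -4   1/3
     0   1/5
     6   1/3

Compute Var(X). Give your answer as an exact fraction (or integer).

E[X] = (2/15)·(-6) + (1/3)·(-4) + (1/5)·0 + (1/3)·6 = -2/15
E[X²] = (2/15)·36 + (1/3)·16 + (1/5)·0 + (1/3)·36 = 332/15
Var(X) = 332/15 − (-2/15)² = 4976/225

4976/225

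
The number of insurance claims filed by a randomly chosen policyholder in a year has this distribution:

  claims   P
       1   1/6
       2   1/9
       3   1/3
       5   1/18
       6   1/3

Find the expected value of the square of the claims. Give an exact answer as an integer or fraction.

E[X²] = (1/6)·1 + (1/9)·4 + (1/3)·9 + (1/18)·25 + (1/3)·36
     = 17

17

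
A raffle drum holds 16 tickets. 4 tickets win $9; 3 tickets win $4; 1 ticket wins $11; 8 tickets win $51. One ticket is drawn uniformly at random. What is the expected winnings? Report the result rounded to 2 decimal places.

$29.19

E[payout] = (4/16)·9 + (3/16)·4 + (1/16)·11 + (8/16)·51 = 467/16
≈ $29.19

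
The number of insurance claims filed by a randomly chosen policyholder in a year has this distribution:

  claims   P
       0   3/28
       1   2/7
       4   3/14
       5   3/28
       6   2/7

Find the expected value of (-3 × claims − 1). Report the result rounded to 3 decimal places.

E[-3x-1] = (3/28)·(-1) + (2/7)·(-4) + (3/14)·(-13) + (3/28)·(-16) + (2/7)·(-19)
     = -313/28 ≈ -11.179

-11.179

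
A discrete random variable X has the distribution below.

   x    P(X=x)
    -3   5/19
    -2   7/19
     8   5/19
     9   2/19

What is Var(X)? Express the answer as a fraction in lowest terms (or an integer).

9704/361

E[X] = (5/19)·(-3) + (7/19)·(-2) + (5/19)·8 + (2/19)·9 = 29/19
E[X²] = (5/19)·9 + (7/19)·4 + (5/19)·64 + (2/19)·81 = 555/19
Var(X) = 555/19 − (29/19)² = 9704/361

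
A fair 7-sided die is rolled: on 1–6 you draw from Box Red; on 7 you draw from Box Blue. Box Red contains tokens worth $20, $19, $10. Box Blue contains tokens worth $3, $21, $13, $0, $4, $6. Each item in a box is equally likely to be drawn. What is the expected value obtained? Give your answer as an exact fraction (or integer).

635/42 dollars

E[X | Box Red] = (20 + 19 + 10)/3 = 49/3
E[X | Box Blue] = (3 + 21 + 13 + 0 + 4 + 6)/6 = 47/6
E[X] = (6/7)·49/3 + (1/7)·47/6 = 635/42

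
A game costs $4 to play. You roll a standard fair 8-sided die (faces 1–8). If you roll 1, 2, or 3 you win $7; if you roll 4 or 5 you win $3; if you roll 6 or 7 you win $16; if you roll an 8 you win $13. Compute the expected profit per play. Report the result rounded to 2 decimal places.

$5.00

E[payout] = (1/4)·3 + (3/8)·7 + (1/8)·13 + (1/4)·16 = 9
Expected profit = 9 − 4 = 5 ≈ $5.00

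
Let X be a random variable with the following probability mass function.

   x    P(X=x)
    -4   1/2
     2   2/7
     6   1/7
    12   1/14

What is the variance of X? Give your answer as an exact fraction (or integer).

E[X] = (1/2)·(-4) + (2/7)·2 + (1/7)·6 + (1/14)·12 = 2/7
E[X²] = (1/2)·16 + (2/7)·4 + (1/7)·36 + (1/14)·144 = 172/7
Var(X) = 172/7 − (2/7)² = 1200/49

1200/49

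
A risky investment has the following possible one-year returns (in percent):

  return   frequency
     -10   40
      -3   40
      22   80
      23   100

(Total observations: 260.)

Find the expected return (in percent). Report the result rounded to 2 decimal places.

Total = 260, so P(return=-10) = 40/260, etc.
E[X] = (2/13)·(-10) + (2/13)·(-3) + (4/13)·22 + (5/13)·23
     = 177/13 ≈ 13.62

13.62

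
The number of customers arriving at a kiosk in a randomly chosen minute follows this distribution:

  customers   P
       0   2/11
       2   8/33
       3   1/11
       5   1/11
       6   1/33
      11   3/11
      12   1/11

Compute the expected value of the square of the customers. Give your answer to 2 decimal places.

E[X²] = (2/11)·0 + (8/33)·4 + (1/11)·9 + (1/11)·25 + (1/33)·36 + (3/11)·121 + (1/11)·144
     = 1691/33 ≈ 51.24

51.24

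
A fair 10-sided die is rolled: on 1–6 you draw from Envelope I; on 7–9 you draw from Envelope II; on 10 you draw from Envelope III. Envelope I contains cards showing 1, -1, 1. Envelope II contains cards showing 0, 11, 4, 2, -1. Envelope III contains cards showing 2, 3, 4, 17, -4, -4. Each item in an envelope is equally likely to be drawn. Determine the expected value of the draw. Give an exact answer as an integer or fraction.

E[X | Envelope I] = (1 − 1 + 1)/3 = 1/3
E[X | Envelope II] = (0 + 11 + 4 + 2 − 1)/5 = 16/5
E[X | Envelope III] = (2 + 3 + 4 + 17 − 4 − 4)/6 = 3
E[X] = (3/5)·1/3 + (3/10)·16/5 + (1/10)·3 = 73/50

73/50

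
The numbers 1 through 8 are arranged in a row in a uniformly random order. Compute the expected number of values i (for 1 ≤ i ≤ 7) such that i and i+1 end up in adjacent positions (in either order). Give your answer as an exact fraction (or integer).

For each i ∈ {1,…,7}, let Xᵢ = 1 if i and i+1 are adjacent. P(Xᵢ=1) = 2·(8−1)!/8! = 2/8.
By linearity, E[ΣXᵢ] = (7)·(2/8) = 7/4.

7/4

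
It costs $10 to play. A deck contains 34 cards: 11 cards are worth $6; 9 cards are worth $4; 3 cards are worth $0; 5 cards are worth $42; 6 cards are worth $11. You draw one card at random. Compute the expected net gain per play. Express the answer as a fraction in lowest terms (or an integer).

E[payout] = (11/34)·6 + (9/34)·4 + (3/34)·0 + (5/34)·42 + (6/34)·11 = 189/17
Expected profit = 189/17 − 10 = 19/17

19/17 dollars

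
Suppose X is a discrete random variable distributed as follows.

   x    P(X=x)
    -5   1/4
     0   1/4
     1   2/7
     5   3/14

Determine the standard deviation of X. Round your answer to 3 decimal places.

3.447

E[X] = 3/28, E[X²] = 333/28
Var(X) = E[X²] − (E[X])² = 333/28 − 9/784 = 9315/784
SD(X) = √(9315/784) ≈ 3.447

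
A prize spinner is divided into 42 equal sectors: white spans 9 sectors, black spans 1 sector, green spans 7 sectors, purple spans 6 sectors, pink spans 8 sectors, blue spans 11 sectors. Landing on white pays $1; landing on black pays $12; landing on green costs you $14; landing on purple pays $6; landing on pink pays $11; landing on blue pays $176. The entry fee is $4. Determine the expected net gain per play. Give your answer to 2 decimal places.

E[payout] = (9/42)·1 + (1/42)·12 + (7/42)·(-14) + (6/42)·6 + (8/42)·11 + (11/42)·176 = 661/14
Expected profit = 661/14 − 4 = 605/14 ≈ $43.21

$43.21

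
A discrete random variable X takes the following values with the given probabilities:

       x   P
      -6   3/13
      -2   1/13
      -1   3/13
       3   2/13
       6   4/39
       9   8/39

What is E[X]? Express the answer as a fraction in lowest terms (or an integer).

E[X] = (3/13)·(-6) + (1/13)·(-2) + (3/13)·(-1) + (2/13)·3 + (4/39)·6 + (8/39)·9
     = 15/13

15/13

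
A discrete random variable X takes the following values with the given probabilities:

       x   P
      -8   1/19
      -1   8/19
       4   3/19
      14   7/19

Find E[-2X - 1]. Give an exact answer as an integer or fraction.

-207/19

E[-2x-1] = (1/19)·15 + (8/19)·1 + (3/19)·(-9) + (7/19)·(-29)
     = -207/19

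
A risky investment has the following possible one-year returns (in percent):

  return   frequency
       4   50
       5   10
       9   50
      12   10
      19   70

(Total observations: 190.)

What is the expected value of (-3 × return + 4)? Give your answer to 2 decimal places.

Total = 190, so P(return=4) = 50/190, etc.
E[-3x+4] = (5/19)·(-8) + (1/19)·(-11) + (5/19)·(-23) + (1/19)·(-32) + (7/19)·(-53)
     = -569/19 ≈ -29.95

-29.95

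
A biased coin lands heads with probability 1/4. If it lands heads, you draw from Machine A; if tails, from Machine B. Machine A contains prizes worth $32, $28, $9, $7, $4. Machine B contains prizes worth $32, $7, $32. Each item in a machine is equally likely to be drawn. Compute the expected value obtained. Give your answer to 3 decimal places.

$21.750

E[X | Machine A] = (32 + 28 + 9 + 7 + 4)/5 = 16
E[X | Machine B] = (32 + 7 + 32)/3 = 71/3
E[X] = (1/4)·16 + (3/4)·71/3 = 87/4 ≈ 21.750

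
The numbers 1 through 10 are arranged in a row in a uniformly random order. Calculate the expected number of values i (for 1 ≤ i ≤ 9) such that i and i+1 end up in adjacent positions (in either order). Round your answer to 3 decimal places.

For each i ∈ {1,…,9}, let Xᵢ = 1 if i and i+1 are adjacent. P(Xᵢ=1) = 2·(10−1)!/10! = 2/10.
By linearity, E[ΣXᵢ] = (9)·(2/10) = 9/5.
≈ 1.800

1.800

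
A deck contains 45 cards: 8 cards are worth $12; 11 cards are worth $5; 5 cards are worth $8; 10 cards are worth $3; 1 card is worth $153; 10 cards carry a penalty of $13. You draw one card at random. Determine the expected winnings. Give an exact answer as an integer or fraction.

244/45 dollars

E[payout] = (8/45)·12 + (11/45)·5 + (5/45)·8 + (10/45)·3 + (1/45)·153 + (10/45)·(-13) = 244/45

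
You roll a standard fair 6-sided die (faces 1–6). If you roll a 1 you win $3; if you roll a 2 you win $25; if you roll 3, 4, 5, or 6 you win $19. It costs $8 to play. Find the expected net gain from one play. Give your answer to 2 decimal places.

$9.33

E[payout] = (1/6)·3 + (2/3)·19 + (1/6)·25 = 52/3
Expected profit = 52/3 − 8 = 28/3 ≈ $9.33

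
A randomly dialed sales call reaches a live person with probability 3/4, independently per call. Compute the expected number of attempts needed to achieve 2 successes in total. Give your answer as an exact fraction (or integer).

By linearity (sum of 2 independent geometric waits), E[trials] = 2/p = 2/(3/4) = 8/3.

8/3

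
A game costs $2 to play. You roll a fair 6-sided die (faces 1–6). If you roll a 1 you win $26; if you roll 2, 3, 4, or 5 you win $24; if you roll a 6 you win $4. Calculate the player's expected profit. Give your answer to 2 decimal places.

E[payout] = (1/6)·4 + (2/3)·24 + (1/6)·26 = 21
Expected profit = 21 − 2 = 19 ≈ $19.00

$19.00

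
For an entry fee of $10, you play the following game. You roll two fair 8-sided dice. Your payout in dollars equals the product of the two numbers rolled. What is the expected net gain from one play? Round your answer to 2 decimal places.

Distribution of the product of the two numbers rolled: 1 w.p. 1/64, 2 w.p. 1/32, 3 w.p. 1/32, 4 w.p. 3/64, 5 w.p. 1/32, 6 w.p. 1/16, …
E[payout] = (1/64)·1 + (1/32)·2 + (1/32)·3 + (3/64)·4 + (1/32)·5 + (1/16)·6 + (1/32)·7 + (1/16)·8 + (1/64)·9 + (1/32)·10 + (1/16)·12 + (1/32)·14 + (1/32)·15 + (3/64)·16 + (1/32)·18 + (1/32)·20 + (1/32)·21 + (1/16)·24 + (1/64)·25 + (1/32)·28 + (1/32)·30 + (1/32)·32 + (1/32)·35 + (1/64)·36 + (1/32)·40 + (1/32)·42 + (1/32)·48 + (1/64)·49 + (1/32)·56 + (1/64)·64 = 81/4
Expected profit = 81/4 − 10 = 41/4 ≈ $10.25

$10.25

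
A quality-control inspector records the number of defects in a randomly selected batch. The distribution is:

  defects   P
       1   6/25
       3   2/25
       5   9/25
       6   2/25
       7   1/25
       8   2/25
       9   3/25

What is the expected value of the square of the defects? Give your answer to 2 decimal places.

E[X²] = (6/25)·1 + (2/25)·9 + (9/25)·25 + (2/25)·36 + (1/25)·49 + (2/25)·64 + (3/25)·81
     = 741/25 ≈ 29.64

29.64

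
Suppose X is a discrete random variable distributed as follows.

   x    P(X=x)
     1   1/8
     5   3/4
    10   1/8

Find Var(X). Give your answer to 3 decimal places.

E[X] = (1/8)·1 + (3/4)·5 + (1/8)·10 = 41/8
E[X²] = (1/8)·1 + (3/4)·25 + (1/8)·100 = 251/8
Var(X) = 251/8 − (41/8)² = 327/64 ≈ 5.109

5.109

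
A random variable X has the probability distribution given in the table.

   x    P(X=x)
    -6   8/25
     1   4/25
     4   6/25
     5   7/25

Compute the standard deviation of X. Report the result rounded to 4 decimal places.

E[X] = 3/5, E[X²] = 563/25
Var(X) = E[X²] − (E[X])² = 563/25 − 9/25 = 554/25
SD(X) = √(554/25) ≈ 4.7074

4.7074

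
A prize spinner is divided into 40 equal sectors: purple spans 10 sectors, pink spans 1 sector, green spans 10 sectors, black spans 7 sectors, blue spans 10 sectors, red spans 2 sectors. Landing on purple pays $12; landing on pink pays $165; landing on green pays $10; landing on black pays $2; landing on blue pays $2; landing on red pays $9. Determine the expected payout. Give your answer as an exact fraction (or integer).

437/40 dollars

E[payout] = (10/40)·12 + (1/40)·165 + (10/40)·10 + (7/40)·2 + (10/40)·2 + (2/40)·9 = 437/40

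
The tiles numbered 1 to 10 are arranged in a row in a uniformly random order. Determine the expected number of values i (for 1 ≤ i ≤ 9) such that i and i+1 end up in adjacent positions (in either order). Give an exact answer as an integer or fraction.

For each i ∈ {1,…,9}, let Xᵢ = 1 if i and i+1 are adjacent. P(Xᵢ=1) = 2·(10−1)!/10! = 2/10.
By linearity, E[ΣXᵢ] = (9)·(2/10) = 9/5.

9/5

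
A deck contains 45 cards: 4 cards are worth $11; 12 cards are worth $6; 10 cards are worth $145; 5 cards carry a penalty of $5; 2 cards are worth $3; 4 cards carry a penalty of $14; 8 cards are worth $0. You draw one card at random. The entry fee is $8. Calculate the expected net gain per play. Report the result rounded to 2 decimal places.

$25.13

E[payout] = (4/45)·11 + (12/45)·6 + (10/45)·145 + (5/45)·(-5) + (2/45)·3 + (4/45)·(-14) + (8/45)·0 = 497/15
Expected profit = 497/15 − 8 = 377/15 ≈ $25.13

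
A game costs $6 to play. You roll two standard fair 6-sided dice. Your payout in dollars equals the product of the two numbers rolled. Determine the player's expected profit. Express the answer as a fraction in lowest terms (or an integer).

25/4 dollars

Distribution of the product of the two numbers rolled: 1 w.p. 1/36, 2 w.p. 1/18, 3 w.p. 1/18, 4 w.p. 1/12, 5 w.p. 1/18, 6 w.p. 1/9, …
E[payout] = (1/36)·1 + (1/18)·2 + (1/18)·3 + (1/12)·4 + (1/18)·5 + (1/9)·6 + (1/18)·8 + (1/36)·9 + (1/18)·10 + (1/9)·12 + (1/18)·15 + (1/36)·16 + (1/18)·18 + (1/18)·20 + (1/18)·24 + (1/36)·25 + (1/18)·30 + (1/36)·36 = 49/4
Expected profit = 49/4 − 6 = 25/4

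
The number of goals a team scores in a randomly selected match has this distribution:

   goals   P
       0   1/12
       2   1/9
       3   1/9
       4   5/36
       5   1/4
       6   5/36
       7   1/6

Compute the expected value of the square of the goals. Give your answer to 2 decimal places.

E[X²] = (1/12)·0 + (1/9)·4 + (1/9)·9 + (5/36)·16 + (1/4)·25 + (5/36)·36 + (1/6)·49
     = 277/12 ≈ 23.08

23.08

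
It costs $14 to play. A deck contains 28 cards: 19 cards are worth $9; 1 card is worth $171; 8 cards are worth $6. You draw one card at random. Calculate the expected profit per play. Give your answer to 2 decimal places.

E[payout] = (19/28)·9 + (1/28)·171 + (8/28)·6 = 195/14
Expected profit = 195/14 − 14 = -1/14 ≈ -$0.07

-$0.07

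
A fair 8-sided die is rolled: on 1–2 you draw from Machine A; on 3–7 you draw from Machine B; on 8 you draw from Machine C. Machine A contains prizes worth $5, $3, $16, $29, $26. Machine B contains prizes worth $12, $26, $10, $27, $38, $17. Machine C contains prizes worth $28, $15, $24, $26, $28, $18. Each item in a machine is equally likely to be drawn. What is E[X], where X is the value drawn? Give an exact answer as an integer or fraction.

E[X | Machine A] = (5 + 3 + 16 + 29 + 26)/5 = 79/5
E[X | Machine B] = (12 + 26 + 10 + 27 + 38 + 17)/6 = 65/3
E[X | Machine C] = (28 + 15 + 24 + 26 + 28 + 18)/6 = 139/6
E[X] = (1/4)·79/5 + (5/8)·65/3 + (1/8)·139/6 = 1631/80

1631/80 dollars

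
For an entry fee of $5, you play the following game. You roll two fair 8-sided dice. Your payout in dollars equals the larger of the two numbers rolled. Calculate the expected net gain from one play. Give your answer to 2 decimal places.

Distribution of the larger of the two numbers rolled: 1 w.p. 1/64, 2 w.p. 3/64, 3 w.p. 5/64, 4 w.p. 7/64, 5 w.p. 9/64, 6 w.p. 11/64, …
E[payout] = (1/64)·1 + (3/64)·2 + (5/64)·3 + (7/64)·4 + (9/64)·5 + (11/64)·6 + (13/64)·7 + (15/64)·8 = 93/16
Expected profit = 93/16 − 5 = 13/16 ≈ $0.81

$0.81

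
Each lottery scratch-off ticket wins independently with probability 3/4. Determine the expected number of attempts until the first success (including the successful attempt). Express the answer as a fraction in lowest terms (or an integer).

For a geometric distribution, E[trials] = 1/p = 1/(3/4) = 4/3.

4/3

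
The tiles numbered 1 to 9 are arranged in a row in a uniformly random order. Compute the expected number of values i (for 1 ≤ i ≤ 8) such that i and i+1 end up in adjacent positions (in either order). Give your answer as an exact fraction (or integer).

For each i ∈ {1,…,8}, let Xᵢ = 1 if i and i+1 are adjacent. P(Xᵢ=1) = 2·(9−1)!/9! = 2/9.
By linearity, E[ΣXᵢ] = (8)·(2/9) = 16/9.

16/9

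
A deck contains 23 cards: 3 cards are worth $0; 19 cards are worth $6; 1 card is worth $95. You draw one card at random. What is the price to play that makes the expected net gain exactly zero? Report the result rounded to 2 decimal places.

E[payout] = (3/23)·0 + (19/23)·6 + (1/23)·95 = 209/23
Fair fee = E[payout] = 209/23 ≈ $9.09

$9.09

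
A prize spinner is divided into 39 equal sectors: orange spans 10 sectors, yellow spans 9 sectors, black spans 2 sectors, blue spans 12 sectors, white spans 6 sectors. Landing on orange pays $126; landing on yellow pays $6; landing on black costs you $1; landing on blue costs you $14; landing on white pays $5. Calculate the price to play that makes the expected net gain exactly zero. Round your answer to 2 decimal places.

E[payout] = (10/39)·126 + (9/39)·6 + (2/39)·(-1) + (12/39)·(-14) + (6/39)·5 = 1174/39
Fair fee = E[payout] = 1174/39 ≈ $30.10

$30.10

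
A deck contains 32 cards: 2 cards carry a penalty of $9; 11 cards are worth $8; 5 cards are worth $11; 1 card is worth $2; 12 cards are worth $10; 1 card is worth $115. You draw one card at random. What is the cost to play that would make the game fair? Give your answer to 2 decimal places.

E[payout] = (2/32)·(-9) + (11/32)·8 + (5/32)·11 + (1/32)·2 + (12/32)·10 + (1/32)·115 = 181/16
Fair fee = E[payout] = 181/16 ≈ $11.31

$11.31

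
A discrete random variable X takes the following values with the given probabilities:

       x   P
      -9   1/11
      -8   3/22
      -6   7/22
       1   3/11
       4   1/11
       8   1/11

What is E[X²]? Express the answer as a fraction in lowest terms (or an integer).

386/11

E[X²] = (1/11)·81 + (3/22)·64 + (7/22)·36 + (3/11)·1 + (1/11)·16 + (1/11)·64
     = 386/11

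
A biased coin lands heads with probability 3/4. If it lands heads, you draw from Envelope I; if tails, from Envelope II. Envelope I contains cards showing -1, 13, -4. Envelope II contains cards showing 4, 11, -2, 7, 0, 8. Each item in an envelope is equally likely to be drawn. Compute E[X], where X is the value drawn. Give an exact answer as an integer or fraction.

E[X | Envelope I] = (-1 + 13 − 4)/3 = 8/3
E[X | Envelope II] = (4 + 11 − 2 + 7 + 0 + 8)/6 = 14/3
E[X] = (3/4)·8/3 + (1/4)·14/3 = 19/6

19/6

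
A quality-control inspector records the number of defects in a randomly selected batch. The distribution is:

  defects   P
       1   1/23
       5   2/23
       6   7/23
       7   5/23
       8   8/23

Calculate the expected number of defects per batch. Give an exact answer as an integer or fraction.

E[X] = (1/23)·1 + (2/23)·5 + (7/23)·6 + (5/23)·7 + (8/23)·8
     = 152/23

152/23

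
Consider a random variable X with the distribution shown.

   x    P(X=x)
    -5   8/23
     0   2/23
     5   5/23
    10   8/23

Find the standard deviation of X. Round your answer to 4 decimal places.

6.3974

E[X] = 65/23, E[X²] = 1125/23
Var(X) = E[X²] − (E[X])² = 1125/23 − 4225/529 = 21650/529
SD(X) = √(21650/529) ≈ 6.3974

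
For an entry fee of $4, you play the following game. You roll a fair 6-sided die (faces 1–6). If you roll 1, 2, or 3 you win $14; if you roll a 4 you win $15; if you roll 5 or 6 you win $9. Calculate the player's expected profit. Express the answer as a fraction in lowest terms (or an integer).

E[payout] = (1/3)·9 + (1/2)·14 + (1/6)·15 = 25/2
Expected profit = 25/2 − 4 = 17/2

17/2 dollars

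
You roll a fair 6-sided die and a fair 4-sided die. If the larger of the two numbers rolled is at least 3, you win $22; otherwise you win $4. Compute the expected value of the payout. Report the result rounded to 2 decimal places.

E[payout] = (1/6)·4 + (5/6)·22 = 19
≈ $19.00

$19.00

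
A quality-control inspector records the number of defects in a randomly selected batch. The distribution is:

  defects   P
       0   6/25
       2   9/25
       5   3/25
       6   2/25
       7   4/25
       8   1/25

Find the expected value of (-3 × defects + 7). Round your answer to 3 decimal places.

E[-3x+7] = (6/25)·7 + (9/25)·1 + (3/25)·(-8) + (2/25)·(-11) + (4/25)·(-14) + (1/25)·(-17)
     = -68/25 ≈ -2.720

-2.720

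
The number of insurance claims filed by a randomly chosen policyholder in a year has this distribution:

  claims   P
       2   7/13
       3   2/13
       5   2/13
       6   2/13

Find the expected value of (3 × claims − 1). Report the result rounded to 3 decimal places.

E[3x-1] = (7/13)·5 + (2/13)·8 + (2/13)·14 + (2/13)·17
     = 113/13 ≈ 8.692

8.692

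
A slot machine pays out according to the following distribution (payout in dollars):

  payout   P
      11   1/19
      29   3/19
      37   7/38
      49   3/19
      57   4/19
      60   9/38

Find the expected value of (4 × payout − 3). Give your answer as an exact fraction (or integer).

E[4x-3] = (1/19)·41 + (3/19)·113 + (7/38)·145 + (3/19)·193 + (4/19)·225 + (9/38)·237
     = 3433/19

3433/19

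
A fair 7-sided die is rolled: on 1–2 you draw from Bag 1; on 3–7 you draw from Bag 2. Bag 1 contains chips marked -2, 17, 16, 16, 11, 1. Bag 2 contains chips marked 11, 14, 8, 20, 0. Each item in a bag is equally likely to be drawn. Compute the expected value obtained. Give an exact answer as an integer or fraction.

218/21

E[X | Bag 1] = (-2 + 17 + 16 + 16 + 11 + 1)/6 = 59/6
E[X | Bag 2] = (11 + 14 + 8 + 20 + 0)/5 = 53/5
E[X] = (2/7)·59/6 + (5/7)·53/5 = 218/21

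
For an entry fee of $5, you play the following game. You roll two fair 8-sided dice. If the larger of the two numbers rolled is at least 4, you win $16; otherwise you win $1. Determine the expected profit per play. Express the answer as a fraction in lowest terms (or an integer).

569/64 dollars

E[payout] = (9/64)·1 + (55/64)·16 = 889/64
Expected profit = 889/64 − 5 = 569/64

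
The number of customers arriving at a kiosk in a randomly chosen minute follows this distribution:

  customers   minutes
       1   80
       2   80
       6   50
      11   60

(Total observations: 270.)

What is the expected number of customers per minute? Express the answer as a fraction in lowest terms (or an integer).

Total = 270, so P(customers=1) = 80/270, etc.
E[X] = (8/27)·1 + (8/27)·2 + (5/27)·6 + (2/9)·11
     = 40/9

40/9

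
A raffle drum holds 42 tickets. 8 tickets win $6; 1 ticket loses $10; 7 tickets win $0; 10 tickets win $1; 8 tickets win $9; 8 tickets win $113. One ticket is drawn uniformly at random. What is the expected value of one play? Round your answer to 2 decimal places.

E[payout] = (8/42)·6 + (1/42)·(-10) + (7/42)·0 + (10/42)·1 + (8/42)·9 + (8/42)·113 = 512/21
≈ $24.38

$24.38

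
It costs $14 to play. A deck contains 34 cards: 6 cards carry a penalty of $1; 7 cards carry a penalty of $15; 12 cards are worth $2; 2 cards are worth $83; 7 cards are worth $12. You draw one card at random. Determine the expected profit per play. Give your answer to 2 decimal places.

-$9.21

E[payout] = (6/34)·(-1) + (7/34)·(-15) + (12/34)·2 + (2/34)·83 + (7/34)·12 = 163/34
Expected profit = 163/34 − 14 = -313/34 ≈ -$9.21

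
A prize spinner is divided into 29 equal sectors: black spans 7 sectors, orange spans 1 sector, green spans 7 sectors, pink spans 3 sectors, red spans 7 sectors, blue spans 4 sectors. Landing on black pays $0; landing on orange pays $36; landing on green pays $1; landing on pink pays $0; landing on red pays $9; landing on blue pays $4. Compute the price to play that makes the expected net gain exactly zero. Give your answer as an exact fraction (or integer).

E[payout] = (7/29)·0 + (1/29)·36 + (7/29)·1 + (3/29)·0 + (7/29)·9 + (4/29)·4 = 122/29
Fair fee = E[payout] = 122/29

122/29 dollars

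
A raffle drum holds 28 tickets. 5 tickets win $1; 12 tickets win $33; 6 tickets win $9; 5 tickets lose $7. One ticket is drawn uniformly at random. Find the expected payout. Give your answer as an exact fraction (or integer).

E[payout] = (5/28)·1 + (12/28)·33 + (6/28)·9 + (5/28)·(-7) = 15

$15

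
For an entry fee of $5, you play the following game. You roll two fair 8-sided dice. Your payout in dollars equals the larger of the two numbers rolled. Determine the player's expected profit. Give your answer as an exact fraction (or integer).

Distribution of the larger of the two numbers rolled: 1 w.p. 1/64, 2 w.p. 3/64, 3 w.p. 5/64, 4 w.p. 7/64, 5 w.p. 9/64, 6 w.p. 11/64, …
E[payout] = (1/64)·1 + (3/64)·2 + (5/64)·3 + (7/64)·4 + (9/64)·5 + (11/64)·6 + (13/64)·7 + (15/64)·8 = 93/16
Expected profit = 93/16 − 5 = 13/16

13/16 dollars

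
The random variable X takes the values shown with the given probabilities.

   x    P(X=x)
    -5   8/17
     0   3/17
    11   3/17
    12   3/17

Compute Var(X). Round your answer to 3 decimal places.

E[X] = (8/17)·(-5) + (3/17)·0 + (3/17)·11 + (3/17)·12 = 29/17
E[X²] = (8/17)·25 + (3/17)·0 + (3/17)·121 + (3/17)·144 = 995/17
Var(X) = 995/17 − (29/17)² = 16074/289 ≈ 55.619

55.619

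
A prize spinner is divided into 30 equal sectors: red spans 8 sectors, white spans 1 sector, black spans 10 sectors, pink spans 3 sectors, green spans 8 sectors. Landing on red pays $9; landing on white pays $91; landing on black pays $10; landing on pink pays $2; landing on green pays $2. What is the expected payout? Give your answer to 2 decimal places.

E[payout] = (8/30)·9 + (1/30)·91 + (10/30)·10 + (3/30)·2 + (8/30)·2 = 19/2
≈ $9.50

$9.50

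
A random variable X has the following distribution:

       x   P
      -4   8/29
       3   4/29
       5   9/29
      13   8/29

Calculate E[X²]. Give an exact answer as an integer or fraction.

E[X²] = (8/29)·16 + (4/29)·9 + (9/29)·25 + (8/29)·169
     = 1741/29

1741/29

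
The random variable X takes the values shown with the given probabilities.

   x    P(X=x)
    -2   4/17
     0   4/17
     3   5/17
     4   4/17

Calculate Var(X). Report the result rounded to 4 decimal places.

E[X] = (4/17)·(-2) + (4/17)·0 + (5/17)·3 + (4/17)·4 = 23/17
E[X²] = (4/17)·4 + (4/17)·0 + (5/17)·9 + (4/17)·16 = 125/17
Var(X) = 125/17 − (23/17)² = 1596/289 ≈ 5.5225

5.5225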